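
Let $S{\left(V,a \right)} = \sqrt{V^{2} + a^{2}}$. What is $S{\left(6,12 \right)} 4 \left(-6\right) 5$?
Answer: $- 720 \sqrt{5} \approx -1610.0$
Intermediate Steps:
$S{\left(6,12 \right)} 4 \left(-6\right) 5 = \sqrt{6^{2} + 12^{2}} \cdot 4 \left(-6\right) 5 = \sqrt{36 + 144} \left(\left(-24\right) 5\right) = \sqrt{180} \left(-120\right) = 6 \sqrt{5} \left(-120\right) = - 720 \sqrt{5}$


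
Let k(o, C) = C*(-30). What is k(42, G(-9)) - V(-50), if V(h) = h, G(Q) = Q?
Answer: 320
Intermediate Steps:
k(o, C) = -30*C
k(42, G(-9)) - V(-50) = -30*(-9) - 1*(-50) = 270 + 50 = 320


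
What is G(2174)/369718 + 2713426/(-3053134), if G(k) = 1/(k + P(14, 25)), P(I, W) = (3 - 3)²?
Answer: -1090481044087949/1227004074082444 ≈ -0.88873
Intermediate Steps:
P(I, W) = 0 (P(I, W) = 0² = 0)
G(k) = 1/k (G(k) = 1/(k + 0) = 1/k)
G(2174)/369718 + 2713426/(-3053134) = 1/(2174*369718) + 2713426/(-3053134) = (1/2174)*(1/369718) + 2713426*(-1/3053134) = 1/803766932 - 1356713/1526567 = -1090481044087949/1227004074082444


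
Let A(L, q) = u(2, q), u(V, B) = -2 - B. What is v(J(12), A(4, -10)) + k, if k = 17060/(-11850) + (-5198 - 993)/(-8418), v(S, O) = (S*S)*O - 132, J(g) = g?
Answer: 3389270609/3325110 ≈ 1019.3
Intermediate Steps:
A(L, q) = -2 - q
v(S, O) = -132 + O*S² (v(S, O) = S²*O - 132 = O*S² - 132 = -132 + O*S²)
k = -2341591/3325110 (k = 17060*(-1/11850) - 6191*(-1/8418) = -1706/1185 + 6191/8418 = -2341591/3325110 ≈ -0.70421)
v(J(12), A(4, -10)) + k = (-132 + (-2 - 1*(-10))*12²) - 2341591/3325110 = (-132 + (-2 + 10)*144) - 2341591/3325110 = (-132 + 8*144) - 2341591/3325110 = (-132 + 1152) - 2341591/3325110 = 1020 - 2341591/3325110 = 3389270609/3325110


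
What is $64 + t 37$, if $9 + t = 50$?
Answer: $1581$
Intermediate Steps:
$t = 41$ ($t = -9 + 50 = 41$)
$64 + t 37 = 64 + 41 \cdot 37 = 64 + 1517 = 1581$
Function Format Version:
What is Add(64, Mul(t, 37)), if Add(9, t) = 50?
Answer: 1581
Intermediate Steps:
t = 41 (t = Add(-9, 50) = 41)
Add(64, Mul(t, 37)) = Add(64, Mul(41, 37)) = Add(64, 1517) = 1581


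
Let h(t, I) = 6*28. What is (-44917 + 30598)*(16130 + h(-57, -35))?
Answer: -233371062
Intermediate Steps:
h(t, I) = 168
(-44917 + 30598)*(16130 + h(-57, -35)) = (-44917 + 30598)*(16130 + 168) = -14319*16298 = -233371062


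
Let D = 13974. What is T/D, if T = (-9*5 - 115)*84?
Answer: -2240/2329 ≈ -0.96179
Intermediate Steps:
T = -13440 (T = (-45 - 115)*84 = -160*84 = -13440)
T/D = -13440/13974 = -13440*1/13974 = -2240/2329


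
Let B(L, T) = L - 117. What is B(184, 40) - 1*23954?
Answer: -23887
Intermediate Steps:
B(L, T) = -117 + L
B(184, 40) - 1*23954 = (-117 + 184) - 1*23954 = 67 - 23954 = -23887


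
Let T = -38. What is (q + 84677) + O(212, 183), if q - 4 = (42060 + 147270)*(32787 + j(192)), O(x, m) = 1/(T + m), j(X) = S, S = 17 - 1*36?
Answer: 899587267546/145 ≈ 6.2040e+9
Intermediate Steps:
S = -19 (S = 17 - 36 = -19)
j(X) = -19
O(x, m) = 1/(-38 + m)
q = 6203965444 (q = 4 + (42060 + 147270)*(32787 - 19) = 4 + 189330*32768 = 4 + 6203965440 = 6203965444)
(q + 84677) + O(212, 183) = (6203965444 + 84677) + 1/(-38 + 183) = 6204050121 + 1/145 = 899587267546/145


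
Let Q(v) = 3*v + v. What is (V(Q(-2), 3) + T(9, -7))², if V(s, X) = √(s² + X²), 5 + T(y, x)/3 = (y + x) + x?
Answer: (30 - √73)² ≈ 460.36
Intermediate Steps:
Q(v) = 4*v
T(y, x) = -15 + 3*y + 6*x (T(y, x) = -15 + 3*((y + x) + x) = -15 + 3*((x + y) + x) = -15 + 3*(y + 2*x) = -15 + (3*y + 6*x) = -15 + 3*y + 6*x)
V(s, X) = √(X² + s²)
(V(Q(-2), 3) + T(9, -7))² = (√(3² + (4*(-2))²) + (-15 + 3*9 + 6*(-7)))² = (√(9 + (-8)²) + (-15 + 27 - 42))² = (√(9 + 64) - 30)² = (√73 - 30)² = (-30 + √73)²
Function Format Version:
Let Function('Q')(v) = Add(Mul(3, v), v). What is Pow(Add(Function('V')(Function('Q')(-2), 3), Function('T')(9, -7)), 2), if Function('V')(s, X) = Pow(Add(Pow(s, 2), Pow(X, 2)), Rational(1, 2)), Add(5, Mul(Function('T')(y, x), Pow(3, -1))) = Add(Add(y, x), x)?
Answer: Pow(Add(30, Mul(-1, Pow(73, Rational(1, 2)))), 2) ≈ 460.36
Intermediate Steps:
Function('Q')(v) = Mul(4, v)
Function('T')(y, x) = Add(-15, Mul(3, y), Mul(6, x)) (Function('T')(y, x) = Add(-15, Mul(3, Add(Add(y, x), x))) = Add(-15, Mul(3, Add(Add(x, y), x))) = Add(-15, Mul(3, Add(y, Mul(2, x)))) = Add(-15, Add(Mul(3, y), Mul(6, x))) = Add(-15, Mul(3, y), Mul(6, x)))
Function('V')(s, X) = Pow(Add(Pow(X, 2), Pow(s, 2)), Rational(1, 2))
Pow(Add(Function('V')(Function('Q')(-2), 3), Function('T')(9, -7)), 2) = Pow(Add(Pow(Add(Pow(3, 2), Pow(Mul(4, -2), 2)), Rational(1, 2)), Add(-15, Mul(3, 9), Mul(6, -7))), 2) = Pow(Add(Pow(Add(9, Pow(-8, 2)), Rational(1, 2)), Add(-15, 27, -42)), 2) = Pow(Add(Pow(Add(9, 64), Rational(1, 2)), -30), 2) = Pow(Add(Pow(73, Rational(1, 2)), -30), 2) = Pow(Add(-30, Pow(73, Rational(1, 2))), 2)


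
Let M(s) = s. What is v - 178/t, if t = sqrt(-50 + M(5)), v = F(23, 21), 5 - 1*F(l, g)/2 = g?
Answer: -32 + 178*I*sqrt(5)/15 ≈ -32.0 + 26.535*I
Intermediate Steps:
F(l, g) = 10 - 2*g
v = -32 (v = 10 - 2*21 = 10 - 42 = -32)
t = 3*I*sqrt(5) (t = sqrt(-50 + 5) = sqrt(-45) = 3*I*sqrt(5) ≈ 6.7082*I)
v - 178/t = -32 - 178/(3*I*sqrt(5)) = -32 - 178*(-I*sqrt(5)/15) = -32 - (-178)*I*sqrt(5)/15 = -32 + 178*I*sqrt(5)/15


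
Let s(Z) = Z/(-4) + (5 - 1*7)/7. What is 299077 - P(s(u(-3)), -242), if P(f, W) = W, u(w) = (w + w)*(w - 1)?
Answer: 299319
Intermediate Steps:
u(w) = 2*w*(-1 + w) (u(w) = (2*w)*(-1 + w) = 2*w*(-1 + w))
s(Z) = -2/7 - Z/4 (s(Z) = Z*(-¼) + (5 - 7)*(⅐) = -Z/4 - 2*⅐ = -Z/4 - 2/7 = -2/7 - Z/4)
299077 - P(s(u(-3)), -242) = 299077 - 1*(-242) = 299077 + 242 = 299319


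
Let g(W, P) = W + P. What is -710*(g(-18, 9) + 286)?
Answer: -196670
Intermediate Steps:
g(W, P) = P + W
-710*(g(-18, 9) + 286) = -710*((9 - 18) + 286) = -710*(-9 + 286) = -710*277 = -196670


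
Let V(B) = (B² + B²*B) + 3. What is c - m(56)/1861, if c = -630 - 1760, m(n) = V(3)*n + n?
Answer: -4450030/1861 ≈ -2391.2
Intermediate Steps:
V(B) = 3 + B² + B³ (V(B) = (B² + B³) + 3 = 3 + B² + B³)
m(n) = 40*n (m(n) = (3 + 3² + 3³)*n + n = (3 + 9 + 27)*n + n = 39*n + n = 40*n)
c = -2390
c - m(56)/1861 = -2390 - 40*56/1861 = -2390 - 2240/1861 = -4450030/1861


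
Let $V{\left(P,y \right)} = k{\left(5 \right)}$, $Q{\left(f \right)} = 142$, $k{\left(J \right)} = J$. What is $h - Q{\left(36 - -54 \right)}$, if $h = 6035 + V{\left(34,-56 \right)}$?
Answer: $5898$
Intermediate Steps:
$V{\left(P,y \right)} = 5$
$h = 6040$ ($h = 6035 + 5 = 6040$)
$h - Q{\left(36 - -54 \right)} = 6040 - 142 = 5898$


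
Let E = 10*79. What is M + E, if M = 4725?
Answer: 5515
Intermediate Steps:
E = 790
M + E = 4725 + 790 = 5515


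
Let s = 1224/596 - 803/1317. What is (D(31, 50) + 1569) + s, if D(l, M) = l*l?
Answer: 496752845/196233 ≈ 2531.4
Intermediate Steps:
D(l, M) = l**2
s = 283355/196233 (s = 1224*(1/596) - 803*1/1317 = 306/149 - 803/1317 = 283355/196233 ≈ 1.4440)
(D(31, 50) + 1569) + s = (31**2 + 1569) + 283355/196233 = (961 + 1569) + 283355/196233 = 2530 + 283355/196233 = 496752845/196233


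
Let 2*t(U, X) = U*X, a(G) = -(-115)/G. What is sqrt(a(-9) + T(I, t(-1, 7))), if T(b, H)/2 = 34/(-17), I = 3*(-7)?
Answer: I*sqrt(151)/3 ≈ 4.0961*I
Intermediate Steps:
I = -21
a(G) = 115/G
t(U, X) = U*X/2 (t(U, X) = (U*X)/2 = U*X/2)
T(b, H) = -4 (T(b, H) = 2*(34/(-17)) = 2*(34*(-1/17)) = 2*(-2) = -4)
sqrt(a(-9) + T(I, t(-1, 7))) = sqrt(115/(-9) - 4) = sqrt(115*(-1/9) - 4) = sqrt(-115/9 - 4) = sqrt(-151/9) = I*sqrt(151)/3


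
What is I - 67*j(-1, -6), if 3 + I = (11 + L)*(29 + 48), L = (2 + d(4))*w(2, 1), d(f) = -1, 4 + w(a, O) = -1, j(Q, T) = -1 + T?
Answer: 928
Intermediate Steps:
w(a, O) = -5 (w(a, O) = -4 - 1 = -5)
L = -5 (L = (2 - 1)*(-5) = 1*(-5) = -5)
I = 459 (I = -3 + (11 - 5)*(29 + 48) = -3 + 6*77 = -3 + 462 = 459)
I - 67*j(-1, -6) = 459 - 67*(-1 - 6) = 459 - 67*(-7) = 459 + 469 = 928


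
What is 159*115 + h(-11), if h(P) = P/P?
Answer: 18286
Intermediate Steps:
h(P) = 1
159*115 + h(-11) = 159*115 + 1 = 18285 + 1 = 18286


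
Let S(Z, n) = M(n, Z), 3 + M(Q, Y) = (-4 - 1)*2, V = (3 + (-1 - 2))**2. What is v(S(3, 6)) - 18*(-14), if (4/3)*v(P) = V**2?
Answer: 252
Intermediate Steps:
V = 0 (V = (3 - 3)**2 = 0**2 = 0)
M(Q, Y) = -13 (M(Q, Y) = -3 + (-4 - 1)*2 = -3 - 5*2 = -3 - 10 = -13)
S(Z, n) = -13
v(P) = 0 (v(P) = (3/4)*0**2 = (3/4)*0 = 0)
v(S(3, 6)) - 18*(-14) = 0 - 18*(-14) = 0 - 1*(-252) = 0 + 252 = 252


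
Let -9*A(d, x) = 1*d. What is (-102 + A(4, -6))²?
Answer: 850084/81 ≈ 10495.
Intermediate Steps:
A(d, x) = -d/9
(-102 + A(4, -6))² = (-102 - ⅑*4)² = (-102 - 4/9)² = (-922/9)² = 850084/81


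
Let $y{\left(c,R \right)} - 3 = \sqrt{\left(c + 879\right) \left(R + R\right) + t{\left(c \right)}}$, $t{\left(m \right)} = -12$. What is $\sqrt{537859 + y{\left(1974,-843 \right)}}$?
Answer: $\sqrt{537862 + i \sqrt{4810170}} \approx 733.39 + 1.495 i$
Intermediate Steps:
$y{\left(c,R \right)} = 3 + \sqrt{-12 + 2 R \left(879 + c\right)}$ ($y{\left(c,R \right)} = 3 + \sqrt{\left(c + 879\right) \left(R + R\right) - 12} = 3 + \sqrt{\left(879 + c\right) 2 R - 12} = 3 + \sqrt{2 R \left(879 + c\right) - 12} = 3 + \sqrt{-12 + 2 R \left(879 + c\right)}$)
$\sqrt{537859 + y{\left(1974,-843 \right)}} = \sqrt{537859 + \left(3 + \sqrt{-12 + 1758 \left(-843\right) + 2 \left(-843\right) 1974}\right)} = \sqrt{537859 + \left(3 + \sqrt{-12 - 1481994 - 3328164}\right)} = \sqrt{537859 + \left(3 + \sqrt{-4810170}\right)} = \sqrt{537859 + \left(3 + i \sqrt{4810170}\right)} = \sqrt{537862 + i \sqrt{4810170}}$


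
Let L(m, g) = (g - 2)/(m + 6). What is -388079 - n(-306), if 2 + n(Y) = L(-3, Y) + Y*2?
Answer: -1162087/3 ≈ -3.8736e+5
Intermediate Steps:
L(m, g) = (-2 + g)/(6 + m)
n(Y) = -8/3 + 7*Y/3 (n(Y) = -2 + ((-2 + Y)/(6 - 3) + Y*2) = -2 + ((-2 + Y)/3 + 2*Y) = -2 + ((-⅔ + Y/3) + 2*Y) = -2 + (-⅔ + 7*Y/3) = -8/3 + 7*Y/3)
-388079 - n(-306) = -388079 - (-8/3 + (7/3)*(-306)) = -388079 - (-8/3 - 714) = -388079 - 1*(-2150/3) = -388079 + 2150/3 = -1162087/3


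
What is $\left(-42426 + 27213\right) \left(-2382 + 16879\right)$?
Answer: $-220542861$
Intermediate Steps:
$\left(-42426 + 27213\right) \left(-2382 + 16879\right) = \left(-15213\right) 14497 = -220542861$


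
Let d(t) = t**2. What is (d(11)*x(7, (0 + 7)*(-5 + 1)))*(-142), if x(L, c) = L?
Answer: -120274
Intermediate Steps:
(d(11)*x(7, (0 + 7)*(-5 + 1)))*(-142) = (11**2*7)*(-142) = (121*7)*(-142) = 847*(-142) = -120274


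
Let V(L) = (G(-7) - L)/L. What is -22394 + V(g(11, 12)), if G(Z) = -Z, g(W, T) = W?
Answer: -246338/11 ≈ -22394.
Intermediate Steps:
V(L) = (7 - L)/L (V(L) = (-1*(-7) - L)/L = (7 - L)/L)
-22394 + V(g(11, 12)) = -22394 + (7 - 1*11)/11 = -22394 + (7 - 11)/11 = -22394 + (1/11)*(-4) = -22394 - 4/11 = -246338/11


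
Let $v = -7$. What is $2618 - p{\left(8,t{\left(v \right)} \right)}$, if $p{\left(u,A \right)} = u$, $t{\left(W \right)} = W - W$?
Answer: $2610$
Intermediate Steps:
$t{\left(W \right)} = 0$
$2618 - p{\left(8,t{\left(v \right)} \right)} = 2618 - 8 = 2610$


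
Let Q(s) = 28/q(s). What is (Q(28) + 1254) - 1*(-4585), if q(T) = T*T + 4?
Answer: 1150290/197 ≈ 5839.0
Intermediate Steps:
q(T) = 4 + T² (q(T) = T² + 4 = 4 + T²)
Q(s) = 28/(4 + s²)
(Q(28) + 1254) - 1*(-4585) = (28/(4 + 28²) + 1254) - 1*(-4585) = (28/(4 + 784) + 1254) + 4585 = (28/788 + 1254) + 4585 = (28*(1/788) + 1254) + 4585 = (7/197 + 1254) + 4585 = 247045/197 + 4585 = 1150290/197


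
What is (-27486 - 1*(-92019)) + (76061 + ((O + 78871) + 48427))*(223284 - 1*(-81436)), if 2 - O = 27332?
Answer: 53639621413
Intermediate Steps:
O = -27330 (O = 2 - 1*27332 = 2 - 27332 = -27330)
(-27486 - 1*(-92019)) + (76061 + ((O + 78871) + 48427))*(223284 - 1*(-81436)) = (-27486 - 1*(-92019)) + (76061 + ((-27330 + 78871) + 48427))*(223284 - 1*(-81436)) = (-27486 + 92019) + (76061 + (51541 + 48427))*(223284 + 81436) = 64533 + (76061 + 99968)*304720 = 64533 + 176029*304720 = 64533 + 53639556880 = 53639621413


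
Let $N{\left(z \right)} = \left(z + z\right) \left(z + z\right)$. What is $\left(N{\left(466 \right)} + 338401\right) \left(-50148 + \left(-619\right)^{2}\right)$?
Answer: $401955016325$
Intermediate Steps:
$N{\left(z \right)} = 4 z^{2}$ ($N{\left(z \right)} = 2 z 2 z = 4 z^{2}$)
$\left(N{\left(466 \right)} + 338401\right) \left(-50148 + \left(-619\right)^{2}\right) = \left(4 \cdot 466^{2} + 338401\right) \left(-50148 + \left(-619\right)^{2}\right) = \left(4 \cdot 217156 + 338401\right) \left(-50148 + 383161\right) = \left(868624 + 338401\right) 333013 = 1207025 \cdot 333013 = 401955016325$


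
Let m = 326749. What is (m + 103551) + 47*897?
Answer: 472459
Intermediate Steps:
(m + 103551) + 47*897 = (326749 + 103551) + 47*897 = 430300 + 42159 = 472459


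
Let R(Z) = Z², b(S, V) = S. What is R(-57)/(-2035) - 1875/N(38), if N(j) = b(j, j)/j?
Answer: -3818874/2035 ≈ -1876.6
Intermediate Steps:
N(j) = 1 (N(j) = j/j = 1)
R(-57)/(-2035) - 1875/N(38) = (-57)²/(-2035) - 1875/1 = 3249*(-1/2035) - 1875*1 = -3249/2035 - 1875 = -3818874/2035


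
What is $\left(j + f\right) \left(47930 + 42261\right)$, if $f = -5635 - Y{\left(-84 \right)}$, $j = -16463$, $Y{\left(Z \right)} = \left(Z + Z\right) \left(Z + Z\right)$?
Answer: $-4538591502$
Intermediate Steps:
$Y{\left(Z \right)} = 4 Z^{2}$ ($Y{\left(Z \right)} = 2 Z 2 Z = 4 Z^{2}$)
$f = -33859$ ($f = -5635 - 4 \left(-84\right)^{2} = -5635 - 4 \cdot 7056 = -5635 - 28224 = -33859$)
$\left(j + f\right) \left(47930 + 42261\right) = \left(-16463 - 33859\right) \left(47930 + 42261\right) = \left(-50322\right) 90191 = -4538591502$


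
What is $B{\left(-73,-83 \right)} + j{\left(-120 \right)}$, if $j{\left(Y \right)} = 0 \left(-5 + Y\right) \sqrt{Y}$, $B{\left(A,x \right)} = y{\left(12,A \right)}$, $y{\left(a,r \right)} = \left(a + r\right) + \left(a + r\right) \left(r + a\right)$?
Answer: $3660$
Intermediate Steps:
$y{\left(a,r \right)} = a + r + \left(a + r\right)^{2}$ ($y{\left(a,r \right)} = \left(a + r\right) + \left(a + r\right) \left(a + r\right) = \left(a + r\right) + \left(a + r\right)^{2} = a + r + \left(a + r\right)^{2}$)
$B{\left(A,x \right)} = 12 + A + \left(12 + A\right)^{2}$
$j{\left(Y \right)} = 0$ ($j{\left(Y \right)} = 0 \sqrt{Y} = 0$)
$B{\left(-73,-83 \right)} + j{\left(-120 \right)} = \left(12 - 73 + \left(12 - 73\right)^{2}\right) + 0 = \left(12 - 73 + \left(-61\right)^{2}\right) + 0 = \left(12 - 73 + 3721\right) + 0 = 3660 + 0 = 3660$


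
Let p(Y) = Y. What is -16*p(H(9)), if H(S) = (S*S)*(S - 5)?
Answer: -5184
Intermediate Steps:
H(S) = S**2*(-5 + S)
-16*p(H(9)) = -16*9**2*(-5 + 9) = -1296*4 = -16*324 = -5184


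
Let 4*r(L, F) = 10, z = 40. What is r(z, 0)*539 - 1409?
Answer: -123/2 ≈ -61.500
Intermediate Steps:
r(L, F) = 5/2 (r(L, F) = (¼)*10 = 5/2)
r(z, 0)*539 - 1409 = (5/2)*539 - 1409 = 2695/2 - 1409 = -123/2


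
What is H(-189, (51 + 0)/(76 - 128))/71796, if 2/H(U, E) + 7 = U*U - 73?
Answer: 1/1279440618 ≈ 7.8159e-10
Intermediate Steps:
H(U, E) = 2/(-80 + U²) (H(U, E) = 2/(-7 + (U*U - 73)) = 2/(-7 + (U² - 73)) = 2/(-7 + (-73 + U²)) = 2/(-80 + U²))
H(-189, (51 + 0)/(76 - 128))/71796 = (2/(-80 + (-189)²))/71796 = (2/(-80 + 35721))*(1/71796) = (2/35641)*(1/71796) = 1/1279440618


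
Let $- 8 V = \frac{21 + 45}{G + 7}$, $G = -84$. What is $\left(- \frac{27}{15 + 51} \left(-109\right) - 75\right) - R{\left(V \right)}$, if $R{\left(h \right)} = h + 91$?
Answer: $- \frac{37427}{308} \approx -121.52$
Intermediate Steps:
$V = \frac{3}{28}$ ($V = - \frac{\left(21 + 45\right) \frac{1}{-84 + 7}}{8} = - \frac{66 \frac{1}{-77}}{8} = - \frac{66 \left(- \frac{1}{77}\right)}{8} = \left(- \frac{1}{8}\right) \left(- \frac{6}{7}\right) = \frac{3}{28} \approx 0.10714$)
$R{\left(h \right)} = 91 + h$
$\left(- \frac{27}{15 + 51} \left(-109\right) - 75\right) - R{\left(V \right)} = \left(- \frac{27}{15 + 51} \left(-109\right) - 75\right) - \left(91 + \frac{3}{28}\right) = \left(- \frac{27}{66} \left(-109\right) - 75\right) - \frac{2551}{28} = \left(\left(-27\right) \frac{1}{66} \left(-109\right) - 75\right) - \frac{2551}{28} = \left(\left(- \frac{9}{22}\right) \left(-109\right) - 75\right) - \frac{2551}{28} = \left(\frac{981}{22} - 75\right) - \frac{2551}{28} = - \frac{669}{22} - \frac{2551}{28} = - \frac{37427}{308}$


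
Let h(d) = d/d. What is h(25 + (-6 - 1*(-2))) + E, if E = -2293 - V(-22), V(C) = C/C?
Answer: -2293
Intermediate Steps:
V(C) = 1
h(d) = 1
E = -2294 (E = -2293 - 1*1 = -2293 - 1 = -2294)
h(25 + (-6 - 1*(-2))) + E = 1 - 2294 = -2293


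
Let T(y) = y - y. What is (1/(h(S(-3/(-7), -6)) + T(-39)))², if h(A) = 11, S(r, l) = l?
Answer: 1/121 ≈ 0.0082645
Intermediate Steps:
T(y) = 0
(1/(h(S(-3/(-7), -6)) + T(-39)))² = (1/(11 + 0))² = (1/11)² = 1/121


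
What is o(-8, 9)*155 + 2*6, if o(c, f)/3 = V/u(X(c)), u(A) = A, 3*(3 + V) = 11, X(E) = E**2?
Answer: 539/32 ≈ 16.844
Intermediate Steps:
V = 2/3 (V = -3 + (1/3)*11 = -3 + 11/3 = 2/3 ≈ 0.66667)
o(c, f) = 2/c**2 (o(c, f) = 3*(2/(3*(c**2))) = 3*(2/(3*c**2)) = 2/c**2)
o(-8, 9)*155 + 2*6 = (2/(-8)**2)*155 + 2*6 = (2*(1/64))*155 + 12 = (1/32)*155 + 12 = 155/32 + 12 = 539/32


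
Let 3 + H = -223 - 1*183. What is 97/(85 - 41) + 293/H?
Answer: 26781/17996 ≈ 1.4882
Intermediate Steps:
H = -409 (H = -3 + (-223 - 1*183) = -3 + (-223 - 183) = -3 - 406 = -409)
97/(85 - 41) + 293/H = 97/(85 - 41) + 293/(-409) = 97/44 + 293*(-1/409) = 97*(1/44) - 293/409 = 97/44 - 293/409 = 26781/17996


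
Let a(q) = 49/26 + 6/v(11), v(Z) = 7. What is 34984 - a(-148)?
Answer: 6366589/182 ≈ 34981.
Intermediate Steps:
a(q) = 499/182 (a(q) = 49/26 + 6/7 = 499/182)
34984 - a(-148) = 34984 - 1*499/182 = 34984 - 499/182 = 6366589/182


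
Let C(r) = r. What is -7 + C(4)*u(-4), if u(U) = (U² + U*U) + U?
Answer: 105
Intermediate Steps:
u(U) = U + 2*U² (u(U) = (U² + U²) + U = 2*U² + U = U + 2*U²)
-7 + C(4)*u(-4) = -7 + 4*(-4*(1 + 2*(-4))) = -7 + 4*(-4*(1 - 8)) = -7 + 4*(-4*(-7)) = -7 + 4*28 = -7 + 112 = 105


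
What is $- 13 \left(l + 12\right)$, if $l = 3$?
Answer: $-195$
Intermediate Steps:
$- 13 \left(l + 12\right) = - 13 \left(3 + 12\right) = \left(-13\right) 15 = -195$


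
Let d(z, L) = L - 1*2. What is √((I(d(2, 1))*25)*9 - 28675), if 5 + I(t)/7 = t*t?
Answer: 5*I*√1399 ≈ 187.02*I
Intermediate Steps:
d(z, L) = -2 + L (d(z, L) = L - 2 = -2 + L)
I(t) = -35 + 7*t² (I(t) = -35 + 7*(t*t) = -35 + 7*t²)
√((I(d(2, 1))*25)*9 - 28675) = √(((-35 + 7*(-2 + 1)²)*25)*9 - 28675) = √(((-35 + 7*(-1)²)*25)*9 - 28675) = √(((-35 + 7*1)*25)*9 - 28675) = √(((-35 + 7)*25)*9 - 28675) = √(-28*25*9 - 28675) = √(-700*9 - 28675) = √(-6300 - 28675) = √(-34975) = 5*I*√1399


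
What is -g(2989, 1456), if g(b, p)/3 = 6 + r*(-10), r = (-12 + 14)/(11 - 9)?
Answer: 12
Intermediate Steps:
r = 1 (r = 2/2 = 2*(1/2) = 1)
g(b, p) = -12 (g(b, p) = 3*(6 + 1*(-10)) = 3*(6 - 10) = 3*(-4) = -12)
-g(2989, 1456) = -1*(-12) = 12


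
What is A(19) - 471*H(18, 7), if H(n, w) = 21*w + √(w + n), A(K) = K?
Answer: -71573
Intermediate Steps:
H(n, w) = √(n + w) + 21*w (H(n, w) = 21*w + √(n + w) = √(n + w) + 21*w)
A(19) - 471*H(18, 7) = 19 - 471*(√(18 + 7) + 21*7) = 19 - 471*(√25 + 147) = 19 - 471*(5 + 147) = 19 - 471*152 = 19 - 71592 = -71573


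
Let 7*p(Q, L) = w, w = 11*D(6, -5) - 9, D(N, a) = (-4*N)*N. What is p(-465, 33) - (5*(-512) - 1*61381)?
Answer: 445994/7 ≈ 63713.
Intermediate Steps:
D(N, a) = -4*N²
w = -1593 (w = 11*(-4*6²) - 9 = 11*(-4*36) - 9 = 11*(-144) - 9 = -1584 - 9 = -1593)
p(Q, L) = -1593/7 (p(Q, L) = (⅐)*(-1593) = -1593/7)
p(-465, 33) - (5*(-512) - 1*61381) = -1593/7 - (5*(-512) - 1*61381) = -1593/7 - (-2560 - 61381) = -1593/7 - 1*(-63941) = -1593/7 + 63941 = 445994/7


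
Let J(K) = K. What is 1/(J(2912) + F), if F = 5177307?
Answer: 1/5180219 ≈ 1.9304e-7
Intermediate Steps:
1/(J(2912) + F) = 1/(2912 + 5177307) = 1/5180219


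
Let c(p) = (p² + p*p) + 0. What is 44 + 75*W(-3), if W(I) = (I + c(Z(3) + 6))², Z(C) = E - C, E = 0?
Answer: 16919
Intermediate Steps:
Z(C) = -C (Z(C) = 0 - C = -C)
c(p) = 2*p² (c(p) = (p² + p²) + 0 = 2*p² + 0 = 2*p²)
W(I) = (18 + I)² (W(I) = (I + 2*(-1*3 + 6)²)² = (I + 2*(-3 + 6)²)² = (I + 2*3²)² = (I + 2*9)² = (I + 18)² = (18 + I)²)
44 + 75*W(-3) = 44 + 75*(18 - 3)² = 44 + 75*15² = 44 + 75*225 = 44 + 16875 = 16919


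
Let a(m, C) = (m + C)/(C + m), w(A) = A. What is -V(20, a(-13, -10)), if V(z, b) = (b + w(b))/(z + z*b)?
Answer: -1/20 ≈ -0.050000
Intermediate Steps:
a(m, C) = 1 (a(m, C) = (C + m)/(C + m) = 1)
V(z, b) = 2*b/(z + b*z) (V(z, b) = (b + b)/(z + z*b) = (2*b)/(z + b*z) = 2*b/(z + b*z))
-V(20, a(-13, -10)) = -2/(20*(1 + 1)) = -2/(20*2) = -1*1/20 = -1/20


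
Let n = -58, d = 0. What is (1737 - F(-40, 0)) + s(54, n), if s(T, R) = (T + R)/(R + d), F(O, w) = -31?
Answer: 51274/29 ≈ 1768.1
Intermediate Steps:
s(T, R) = (R + T)/R (s(T, R) = (T + R)/(R + 0) = (R + T)/R)
(1737 - F(-40, 0)) + s(54, n) = (1737 - 1*(-31)) + (-58 + 54)/(-58) = (1737 + 31) - 1/58*(-4) = 1768 + 2/29 = 51274/29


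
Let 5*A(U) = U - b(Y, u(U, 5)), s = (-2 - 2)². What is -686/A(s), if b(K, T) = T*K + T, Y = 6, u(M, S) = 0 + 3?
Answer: 686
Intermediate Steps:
u(M, S) = 3
b(K, T) = T + K*T (b(K, T) = K*T + T = T + K*T)
s = 16 (s = (-4)² = 16)
A(U) = -21/5 + U/5 (A(U) = (U - 3*(1 + 6))/5 = (U - 3*7)/5 = (U - 1*21)/5 = (U - 21)/5 = (-21 + U)/5 = -21/5 + U/5)
-686/A(s) = -686/(-21/5 + (⅕)*16) = -686/(-21/5 + 16/5) = -686/(-1) = -686*(-1) = 686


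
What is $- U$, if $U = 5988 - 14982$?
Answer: $8994$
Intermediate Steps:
$U = -8994$ ($U = 5988 - 14982 = -8994$)
$- U = \left(-1\right) \left(-8994\right) = 8994$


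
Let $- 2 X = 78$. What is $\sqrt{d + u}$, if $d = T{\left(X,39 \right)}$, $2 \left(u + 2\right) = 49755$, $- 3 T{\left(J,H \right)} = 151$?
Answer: $\frac{11 \sqrt{7386}}{6} \approx 157.56$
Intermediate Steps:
$X = -39$ ($X = \left(- \frac{1}{2}\right) 78 = -39$)
$T{\left(J,H \right)} = - \frac{151}{3}$ ($T{\left(J,H \right)} = \left(- \frac{1}{3}\right) 151 = - \frac{151}{3}$)
$u = \frac{49751}{2}$ ($u = -2 + \frac{1}{2} \cdot 49755 = -2 + \frac{49755}{2} = \frac{49751}{2} \approx 24876.0$)
$d = - \frac{151}{3} \approx -50.333$
$\sqrt{d + u} = \sqrt{- \frac{151}{3} + \frac{49751}{2}} = \sqrt{\frac{148951}{6}} = \frac{11 \sqrt{7386}}{6}$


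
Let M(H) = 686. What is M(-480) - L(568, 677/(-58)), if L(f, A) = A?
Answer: 40465/58 ≈ 697.67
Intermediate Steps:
M(-480) - L(568, 677/(-58)) = 686 - 677/(-58) = 686 - 677*(-1)/58 = 686 - 1*(-677/58) = 686 + 677/58 = 40465/58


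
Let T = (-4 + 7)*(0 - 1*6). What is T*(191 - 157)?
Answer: -612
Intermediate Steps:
T = -18 (T = 3*(0 - 6) = 3*(-6) = -18)
T*(191 - 157) = -18*(191 - 157) = -18*34 = -612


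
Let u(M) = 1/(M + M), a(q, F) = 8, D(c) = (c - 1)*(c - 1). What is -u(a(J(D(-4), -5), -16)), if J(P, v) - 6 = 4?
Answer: -1/16 ≈ -0.062500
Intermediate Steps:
D(c) = (-1 + c)² (D(c) = (-1 + c)*(-1 + c) = (-1 + c)²)
J(P, v) = 10 (J(P, v) = 6 + 4 = 10)
u(M) = 1/(2*M)
-u(a(J(D(-4), -5), -16)) = -1/(2*8) = -1*1/16 = -1/16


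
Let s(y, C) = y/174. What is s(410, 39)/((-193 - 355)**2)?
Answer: 205/26126448 ≈ 7.8465e-6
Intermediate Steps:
s(y, C) = y/174 (s(y, C) = y*(1/174) = y/174)
s(410, 39)/((-193 - 355)**2) = ((1/174)*410)/((-193 - 355)**2) = 205/(87*((-548)**2)) = (205/87)/300304 = (205/87)*(1/300304) = 205/26126448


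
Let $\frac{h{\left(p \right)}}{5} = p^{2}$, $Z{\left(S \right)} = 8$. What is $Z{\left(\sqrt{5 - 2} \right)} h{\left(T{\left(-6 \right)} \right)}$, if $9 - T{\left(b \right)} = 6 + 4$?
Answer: $40$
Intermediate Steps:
$T{\left(b \right)} = -1$ ($T{\left(b \right)} = 9 - \left(6 + 4\right) = 9 - 10 = -1$)
$h{\left(p \right)} = 5 p^{2}$
$Z{\left(\sqrt{5 - 2} \right)} h{\left(T{\left(-6 \right)} \right)} = 8 \cdot 5 \left(-1\right)^{2} = 8 \cdot 5 \cdot 1 = 8 \cdot 5 = 40$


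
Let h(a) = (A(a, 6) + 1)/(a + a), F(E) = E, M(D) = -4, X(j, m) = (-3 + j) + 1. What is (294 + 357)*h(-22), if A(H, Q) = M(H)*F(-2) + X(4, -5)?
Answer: -651/4 ≈ -162.75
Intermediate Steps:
X(j, m) = -2 + j
A(H, Q) = 10 (A(H, Q) = -4*(-2) + (-2 + 4) = 8 + 2 = 10)
h(a) = 11/(2*a) (h(a) = (10 + 1)/(a + a) = 11/((2*a)) = 11*(1/(2*a)) = 11/(2*a))
(294 + 357)*h(-22) = (294 + 357)*((11/2)/(-22)) = 651*((11/2)*(-1/22)) = 651*(-1/4) = -651/4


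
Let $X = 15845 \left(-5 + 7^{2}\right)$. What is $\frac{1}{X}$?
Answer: $\frac{1}{697180} \approx 1.4343 \cdot 10^{-6}$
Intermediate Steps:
$X = 697180$ ($X = 15845 \left(-5 + 49\right) = 15845 \cdot 44 = 697180$)
$\frac{1}{X} = \frac{1}{697180}$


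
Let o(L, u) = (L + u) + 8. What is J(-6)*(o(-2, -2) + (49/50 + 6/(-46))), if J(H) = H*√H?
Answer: -16731*I*√6/575 ≈ -71.274*I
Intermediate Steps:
J(H) = H^(3/2)
o(L, u) = 8 + L + u
J(-6)*(o(-2, -2) + (49/50 + 6/(-46))) = (-6)^(3/2)*((8 - 2 - 2) + (49/50 + 6/(-46))) = (-6*I*√6)*(4 + (49*(1/50) + 6*(-1/46))) = (-6*I*√6)*(4 + (49/50 - 3/23)) = (-6*I*√6)*(4 + 977/1150) = -6*I*√6*(5577/1150) = -16731*I*√6/575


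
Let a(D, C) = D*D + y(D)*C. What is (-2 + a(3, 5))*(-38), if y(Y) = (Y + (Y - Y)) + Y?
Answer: -1406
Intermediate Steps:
y(Y) = 2*Y (y(Y) = (Y + 0) + Y = Y + Y = 2*Y)
a(D, C) = D² + 2*C*D (a(D, C) = D*D + (2*D)*C = D² + 2*C*D)
(-2 + a(3, 5))*(-38) = (-2 + 3*(3 + 2*5))*(-38) = (-2 + 3*(3 + 10))*(-38) = (-2 + 3*13)*(-38) = (-2 + 39)*(-38) = 37*(-38) = -1406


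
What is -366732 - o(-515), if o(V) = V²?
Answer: -631957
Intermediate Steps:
-366732 - o(-515) = -366732 - 1*(-515)² = -366732 - 1*265225 = -366732 - 265225 = -631957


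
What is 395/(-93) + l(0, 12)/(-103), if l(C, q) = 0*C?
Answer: -395/93 ≈ -4.2473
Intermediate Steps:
l(C, q) = 0
395/(-93) + l(0, 12)/(-103) = 395/(-93) + 0/(-103) = 395*(-1/93) + 0*(-1/103) = -395/93 + 0 = -395/93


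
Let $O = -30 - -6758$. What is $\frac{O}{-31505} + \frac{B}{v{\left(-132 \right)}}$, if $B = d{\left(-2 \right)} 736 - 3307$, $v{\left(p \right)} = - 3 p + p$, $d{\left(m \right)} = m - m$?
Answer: $- \frac{105963227}{8317320} \approx -12.74$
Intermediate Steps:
$d{\left(m \right)} = 0$
$v{\left(p \right)} = - 2 p$
$B = -3307$ ($B = 0 \cdot 736 - 3307 = 0 - 3307 = -3307$)
$O = 6728$ ($O = -30 + 6758 = 6728$)
$\frac{O}{-31505} + \frac{B}{v{\left(-132 \right)}} = \frac{6728}{-31505} - \frac{3307}{\left(-2\right) \left(-132\right)} = 6728 \left(- \frac{1}{31505}\right) - \frac{3307}{264} = - \frac{6728}{31505} - \frac{3307}{264} = - \frac{105963227}{8317320}$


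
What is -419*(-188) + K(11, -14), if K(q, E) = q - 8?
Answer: 78775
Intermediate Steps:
K(q, E) = -8 + q
-419*(-188) + K(11, -14) = -419*(-188) + (-8 + 11) = 78772 + 3 = 78775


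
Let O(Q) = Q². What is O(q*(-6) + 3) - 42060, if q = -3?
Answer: -41619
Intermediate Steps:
O(q*(-6) + 3) - 42060 = (-3*(-6) + 3)² - 42060 = (18 + 3)² - 42060 = 21² - 42060 = 441 - 42060 = -41619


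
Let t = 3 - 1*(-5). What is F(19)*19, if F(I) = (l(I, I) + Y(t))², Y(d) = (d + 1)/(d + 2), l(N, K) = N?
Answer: 752419/100 ≈ 7524.2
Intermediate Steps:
t = 8 (t = 3 + 5 = 8)
Y(d) = (1 + d)/(2 + d)
F(I) = (9/10 + I)² (F(I) = (I + (1 + 8)/(2 + 8))² = (I + 9/10)² = (9/10 + I)²)
F(19)*19 = ((9 + 10*19)²/100)*19 = ((9 + 190)²/100)*19 = ((1/100)*199²)*19 = ((1/100)*39601)*19 = (39601/100)*19 = 752419/100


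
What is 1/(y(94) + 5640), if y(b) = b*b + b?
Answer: 1/14570 ≈ 6.8634e-5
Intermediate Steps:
y(b) = b + b² (y(b) = b² + b = b + b²)
1/(y(94) + 5640) = 1/(94*(1 + 94) + 5640) = 1/(94*95 + 5640) = 1/(8930 + 5640) = 1/14570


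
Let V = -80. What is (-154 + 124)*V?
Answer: 2400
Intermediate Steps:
(-154 + 124)*V = (-154 + 124)*(-80) = -30*(-80) = 2400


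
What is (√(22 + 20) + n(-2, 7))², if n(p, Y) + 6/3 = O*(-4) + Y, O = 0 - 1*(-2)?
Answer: (3 - √42)² ≈ 12.116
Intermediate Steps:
O = 2 (O = 0 + 2 = 2)
n(p, Y) = -10 + Y (n(p, Y) = -2 + (2*(-4) + Y) = -2 + (-8 + Y) = -10 + Y)
(√(22 + 20) + n(-2, 7))² = (√(22 + 20) + (-10 + 7))² = (√42 - 3)² = (-3 + √42)²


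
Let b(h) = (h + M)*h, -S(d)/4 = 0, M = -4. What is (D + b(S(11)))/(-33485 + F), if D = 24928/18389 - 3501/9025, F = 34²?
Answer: -160595311/5365344278525 ≈ -2.9932e-5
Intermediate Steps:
S(d) = 0 (S(d) = -4*0 = 0)
F = 1156
b(h) = h*(-4 + h) (b(h) = (h - 4)*h = (-4 + h)*h = h*(-4 + h))
D = 160595311/165960725 (D = 24928*(1/18389) - 3501*1/9025 = 24928/18389 - 3501/9025 = 160595311/165960725 ≈ 0.96767)
(D + b(S(11)))/(-33485 + F) = (160595311/165960725 + 0*(-4 + 0))/(-33485 + 1156) = (160595311/165960725 + 0*(-4))/(-32329) = (160595311/165960725 + 0)*(-1/32329) = (160595311/165960725)*(-1/32329) = -160595311/5365344278525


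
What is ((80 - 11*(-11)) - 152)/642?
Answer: 49/642 ≈ 0.076324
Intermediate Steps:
((80 - 11*(-11)) - 152)/642 = ((80 + 121) - 152)*(1/642) = (201 - 152)*(1/642) = 49*(1/642) = 49/642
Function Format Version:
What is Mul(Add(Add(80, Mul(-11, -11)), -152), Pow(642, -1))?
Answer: Rational(49, 642) ≈ 0.076324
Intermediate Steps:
Mul(Add(Add(80, Mul(-11, -11)), -152), Pow(642, -1)) = Mul(Add(Add(80, 121), -152), Rational(1, 642)) = Mul(Add(201, -152), Rational(1, 642)) = Mul(49, Rational(1, 642)) = Rational(49, 642)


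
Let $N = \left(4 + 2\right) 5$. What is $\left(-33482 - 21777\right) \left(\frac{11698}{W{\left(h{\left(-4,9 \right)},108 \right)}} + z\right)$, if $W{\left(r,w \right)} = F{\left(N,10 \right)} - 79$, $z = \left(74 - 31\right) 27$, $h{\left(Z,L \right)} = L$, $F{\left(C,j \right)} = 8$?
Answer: $- \frac{3908634847}{71} \approx -5.5051 \cdot 10^{7}$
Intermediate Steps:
$N = 30$ ($N = 6 \cdot 5 = 30$)
$z = 1161$ ($z = 43 \cdot 27 = 1161$)
$W{\left(r,w \right)} = -71$ ($W{\left(r,w \right)} = 8 - 79 = -71$)
$\left(-33482 - 21777\right) \left(\frac{11698}{W{\left(h{\left(-4,9 \right)},108 \right)}} + z\right) = \left(-33482 - 21777\right) \left(\frac{11698}{-71} + 1161\right) = - 55259 \left(11698 \left(- \frac{1}{71}\right) + 1161\right) = - 55259 \left(- \frac{11698}{71} + 1161\right) = \left(-55259\right) \frac{70733}{71} = - \frac{3908634847}{71}$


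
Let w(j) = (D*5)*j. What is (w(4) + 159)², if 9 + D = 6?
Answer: 9801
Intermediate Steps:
D = -3 (D = -9 + 6 = -3)
w(j) = -15*j (w(j) = (-3*5)*j = -15*j)
(w(4) + 159)² = (-15*4 + 159)² = (-60 + 159)² = 99² = 9801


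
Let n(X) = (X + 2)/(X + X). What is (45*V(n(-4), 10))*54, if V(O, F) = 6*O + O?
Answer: 8505/2 ≈ 4252.5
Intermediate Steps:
n(X) = (2 + X)/(2*X) (n(X) = (2 + X)/((2*X)) = (2 + X)*(1/(2*X)) = (2 + X)/(2*X))
V(O, F) = 7*O
(45*V(n(-4), 10))*54 = (45*(7*((1/2)*(2 - 4)/(-4))))*54 = (45*(7*((1/2)*(-1/4)*(-2))))*54 = (45*(7*(1/4)))*54 = (45*(7/4))*54 = (315/4)*54 = 8505/2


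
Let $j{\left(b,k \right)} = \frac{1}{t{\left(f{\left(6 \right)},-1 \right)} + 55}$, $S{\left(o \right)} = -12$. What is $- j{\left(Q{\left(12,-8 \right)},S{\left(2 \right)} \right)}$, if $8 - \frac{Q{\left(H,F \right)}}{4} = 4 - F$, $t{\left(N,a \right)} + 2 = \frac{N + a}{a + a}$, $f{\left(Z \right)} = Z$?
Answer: $- \frac{2}{101} \approx -0.019802$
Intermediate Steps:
$t{\left(N,a \right)} = -2 + \frac{N + a}{2 a}$ ($t{\left(N,a \right)} = -2 + \frac{N + a}{a + a} = -2 + \frac{N + a}{2 a}$)
$Q{\left(H,F \right)} = 16 + 4 F$ ($Q{\left(H,F \right)} = 32 - 4 \left(4 - F\right) = 32 + \left(-16 + 4 F\right) = 16 + 4 F$)
$j{\left(b,k \right)} = \frac{2}{101}$ ($j{\left(b,k \right)} = \frac{1}{\frac{6 - -3}{2 \left(-1\right)} + 55} = \frac{1}{\frac{1}{2} \left(-1\right) \left(6 + 3\right) + 55} = \frac{1}{\frac{1}{2} \left(-1\right) 9 + 55} = \frac{1}{- \frac{9}{2} + 55} = \frac{1}{\frac{101}{2}} = \frac{2}{101}$)
$- j{\left(Q{\left(12,-8 \right)},S{\left(2 \right)} \right)} = \left(-1\right) \frac{2}{101} = - \frac{2}{101}$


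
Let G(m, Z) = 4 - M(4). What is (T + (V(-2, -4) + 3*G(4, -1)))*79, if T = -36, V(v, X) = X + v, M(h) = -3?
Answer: -1659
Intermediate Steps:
G(m, Z) = 7 (G(m, Z) = 4 - 1*(-3) = 4 + 3 = 7)
(T + (V(-2, -4) + 3*G(4, -1)))*79 = (-36 + ((-4 - 2) + 3*7))*79 = (-36 + (-6 + 21))*79 = (-36 + 15)*79 = -21*79 = -1659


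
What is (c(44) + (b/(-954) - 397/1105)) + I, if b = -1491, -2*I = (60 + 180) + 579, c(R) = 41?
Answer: -64532138/175695 ≈ -367.30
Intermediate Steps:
I = -819/2 (I = -((60 + 180) + 579)/2 = -(240 + 579)/2 = -½*819 = -819/2 ≈ -409.50)
(c(44) + (b/(-954) - 397/1105)) + I = (41 + (-1491/(-954) - 397/1105)) - 819/2 = (41 + (-1491*(-1/954) - 397*1/1105)) - 819/2 = (41 + (497/318 - 397/1105)) - 819/2 = (41 + 422939/351390) - 819/2 = 14829929/351390 - 819/2 = -64532138/175695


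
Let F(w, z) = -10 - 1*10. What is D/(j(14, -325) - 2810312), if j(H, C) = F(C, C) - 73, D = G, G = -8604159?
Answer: 8604159/2810405 ≈ 3.0615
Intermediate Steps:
F(w, z) = -20 (F(w, z) = -10 - 10 = -20)
D = -8604159
j(H, C) = -93 (j(H, C) = -20 - 73 = -93)
D/(j(14, -325) - 2810312) = -8604159/(-93 - 2810312) = -8604159/(-2810405) = -8604159*(-1/2810405) = 8604159/2810405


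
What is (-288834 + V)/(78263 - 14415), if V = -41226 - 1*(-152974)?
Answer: -88543/31924 ≈ -2.7736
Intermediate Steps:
V = 111748 (V = -41226 + 152974 = 111748)
(-288834 + V)/(78263 - 14415) = (-288834 + 111748)/(78263 - 14415) = -177086/63848 = -177086*1/63848 = -88543/31924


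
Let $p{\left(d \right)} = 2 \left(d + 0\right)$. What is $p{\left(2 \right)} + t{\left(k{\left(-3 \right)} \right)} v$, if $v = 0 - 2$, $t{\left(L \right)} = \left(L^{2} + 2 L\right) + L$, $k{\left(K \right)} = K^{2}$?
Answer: $-212$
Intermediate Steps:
$p{\left(d \right)} = 2 d$
$t{\left(L \right)} = L^{2} + 3 L$
$v = -2$ ($v = 0 - 2 = -2$)
$p{\left(2 \right)} + t{\left(k{\left(-3 \right)} \right)} v = 2 \cdot 2 + \left(-3\right)^{2} \left(3 + \left(-3\right)^{2}\right) \left(-2\right) = 4 + 9 \left(3 + 9\right) \left(-2\right) = 4 + 9 \cdot 12 \left(-2\right) = 4 + 108 \left(-2\right) = 4 - 216 = -212$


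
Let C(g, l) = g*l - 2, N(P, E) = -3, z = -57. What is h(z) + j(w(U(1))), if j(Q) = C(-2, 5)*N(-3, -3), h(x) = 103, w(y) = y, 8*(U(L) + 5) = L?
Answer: 139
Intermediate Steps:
U(L) = -5 + L/8
C(g, l) = -2 + g*l
j(Q) = 36 (j(Q) = (-2 - 2*5)*(-3) = (-2 - 10)*(-3) = -12*(-3) = 36)
h(z) + j(w(U(1))) = 103 + 36 = 139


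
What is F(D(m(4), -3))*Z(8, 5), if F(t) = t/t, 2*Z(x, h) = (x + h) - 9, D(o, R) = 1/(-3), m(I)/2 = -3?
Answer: 2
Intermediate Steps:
m(I) = -6 (m(I) = 2*(-3) = -6)
D(o, R) = -⅓
Z(x, h) = -9/2 + h/2 + x/2 (Z(x, h) = ((x + h) - 9)/2 = ((h + x) - 9)/2 = (-9 + h + x)/2 = -9/2 + h/2 + x/2)
F(t) = 1
F(D(m(4), -3))*Z(8, 5) = 1*(-9/2 + (½)*5 + (½)*8) = 1*(-9/2 + 5/2 + 4) = 1*2 = 2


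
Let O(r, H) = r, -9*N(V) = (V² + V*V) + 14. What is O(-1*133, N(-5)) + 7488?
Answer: 7355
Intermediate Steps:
N(V) = -14/9 - 2*V²/9 (N(V) = -((V² + V*V) + 14)/9 = -((V² + V²) + 14)/9 = -(2*V² + 14)/9 = -(14 + 2*V²)/9 = -14/9 - 2*V²/9)
O(-1*133, N(-5)) + 7488 = -1*133 + 7488 = -133 + 7488 = 7355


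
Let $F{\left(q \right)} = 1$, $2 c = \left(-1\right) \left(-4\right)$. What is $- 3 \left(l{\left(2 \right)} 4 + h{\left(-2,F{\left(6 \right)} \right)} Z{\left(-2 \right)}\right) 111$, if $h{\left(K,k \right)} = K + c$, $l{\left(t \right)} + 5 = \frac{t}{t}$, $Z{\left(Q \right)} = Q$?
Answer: $5328$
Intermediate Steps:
$c = 2$ ($c = \frac{\left(-1\right) \left(-4\right)}{2} = \frac{1}{2} \cdot 4 = 2$)
$l{\left(t \right)} = -4$ ($l{\left(t \right)} = -5 + \frac{t}{t} = -5 + 1 = -4$)
$h{\left(K,k \right)} = 2 + K$ ($h{\left(K,k \right)} = K + 2 = 2 + K$)
$- 3 \left(l{\left(2 \right)} 4 + h{\left(-2,F{\left(6 \right)} \right)} Z{\left(-2 \right)}\right) 111 = - 3 \left(\left(-4\right) 4 + \left(2 - 2\right) \left(-2\right)\right) 111 = - 3 \left(-16 + 0 \left(-2\right)\right) 111 = - 3 \left(-16 + 0\right) 111 = \left(-3\right) \left(-16\right) 111 = 48 \cdot 111 = 5328$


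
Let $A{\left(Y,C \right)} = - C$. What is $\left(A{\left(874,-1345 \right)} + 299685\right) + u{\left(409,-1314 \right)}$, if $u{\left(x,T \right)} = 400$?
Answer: $301430$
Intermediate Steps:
$\left(A{\left(874,-1345 \right)} + 299685\right) + u{\left(409,-1314 \right)} = \left(\left(-1\right) \left(-1345\right) + 299685\right) + 400 = \left(1345 + 299685\right) + 400 = 301030 + 400 = 301430$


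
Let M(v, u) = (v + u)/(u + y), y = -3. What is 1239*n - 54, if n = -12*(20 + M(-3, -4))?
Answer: -312282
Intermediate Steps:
M(v, u) = (u + v)/(-3 + u) (M(v, u) = (v + u)/(u - 3) = (u + v)/(-3 + u))
n = -252 (n = -12*(20 + (-4 - 3)/(-3 - 4)) = -12*(20 - 7/(-7)) = -12*(20 - ⅐*(-7)) = -12*(20 + 1) = -12*21 = -252)
1239*n - 54 = 1239*(-252) - 54 = -312228 - 54 = -312282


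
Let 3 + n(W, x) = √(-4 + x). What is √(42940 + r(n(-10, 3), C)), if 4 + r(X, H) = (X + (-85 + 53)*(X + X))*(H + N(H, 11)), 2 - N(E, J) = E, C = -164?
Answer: √(43314 - 126*I) ≈ 208.12 - 0.3027*I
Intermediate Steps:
N(E, J) = 2 - E
n(W, x) = -3 + √(-4 + x)
r(X, H) = -4 - 126*X (r(X, H) = -4 + (X + (-85 + 53)*(X + X))*(H + (2 - H)) = -4 + (X - 64*X)*2 = -4 - 63*X*2 = -4 - 126*X)
√(42940 + r(n(-10, 3), C)) = √(42940 + (-4 - 126*(-3 + √(-4 + 3)))) = √(42940 + (-4 - 126*(-3 + √(-1)))) = √(42940 + (-4 - 126*(-3 + I))) = √(42940 + (-4 + (378 - 126*I))) = √(42940 + (374 - 126*I)) = √(43314 - 126*I)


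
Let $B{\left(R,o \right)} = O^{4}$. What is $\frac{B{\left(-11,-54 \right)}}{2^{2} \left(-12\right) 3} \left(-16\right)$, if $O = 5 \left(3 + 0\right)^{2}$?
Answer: $455625$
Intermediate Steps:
$O = 45$ ($O = 5 \cdot 3^{2} = 5 \cdot 9 = 45$)
$B{\left(R,o \right)} = 4100625$ ($B{\left(R,o \right)} = 45^{4} = 4100625$)
$\frac{B{\left(-11,-54 \right)}}{2^{2} \left(-12\right) 3} \left(-16\right) = \frac{4100625}{2^{2} \left(-12\right) 3} \left(-16\right) = \frac{4100625}{4 \left(-12\right) 3} \left(-16\right) = \frac{4100625}{\left(-48\right) 3} \left(-16\right) = \frac{4100625}{-144} \left(-16\right) = 4100625 \left(- \frac{1}{144}\right) \left(-16\right) = \left(- \frac{455625}{16}\right) \left(-16\right) = 455625$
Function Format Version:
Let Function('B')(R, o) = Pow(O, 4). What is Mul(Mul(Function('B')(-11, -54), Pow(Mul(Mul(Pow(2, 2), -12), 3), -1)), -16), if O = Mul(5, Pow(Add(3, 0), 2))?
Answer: 455625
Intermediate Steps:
O = 45 (O = Mul(5, Pow(3, 2)) = Mul(5, 9) = 45)
Function('B')(R, o) = 4100625 (Function('B')(R, o) = Pow(45, 4) = 4100625)
Mul(Mul(Function('B')(-11, -54), Pow(Mul(Mul(Pow(2, 2), -12), 3), -1)), -16) = Mul(Mul(4100625, Pow(Mul(Mul(Pow(2, 2), -12), 3), -1)), -16) = Mul(Mul(4100625, Pow(Mul(Mul(4, -12), 3), -1)), -16) = Mul(Mul(4100625, Pow(Mul(-48, 3), -1)), -16) = Mul(Mul(4100625, Pow(-144, -1)), -16) = Mul(Mul(4100625, Rational(-1, 144)), -16) = Mul(Rational(-455625, 16), -16) = 455625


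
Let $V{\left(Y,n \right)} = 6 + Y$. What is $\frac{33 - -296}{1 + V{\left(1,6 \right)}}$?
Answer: $\frac{329}{8} \approx 41.125$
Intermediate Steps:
$\frac{33 - -296}{1 + V{\left(1,6 \right)}} = \frac{33 - -296}{1 + \left(6 + 1\right)} = \frac{33 + 296}{1 + 7} = \frac{329}{8}$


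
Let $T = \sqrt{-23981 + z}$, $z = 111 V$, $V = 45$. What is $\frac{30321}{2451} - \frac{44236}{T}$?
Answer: $\frac{10107}{817} + \frac{22118 i \sqrt{18986}}{9493} \approx 12.371 + 321.04 i$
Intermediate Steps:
$z = 4995$ ($z = 111 \cdot 45 = 4995$)
$T = i \sqrt{18986}$ ($T = \sqrt{-23981 + 4995} = \sqrt{-18986} = i \sqrt{18986} \approx 137.79 i$)
$\frac{30321}{2451} - \frac{44236}{T} = \frac{30321}{2451} - \frac{44236}{i \sqrt{18986}} = 30321 \cdot \frac{1}{2451} - 44236 \left(- \frac{i \sqrt{18986}}{18986}\right) = \frac{10107}{817} + \frac{22118 i \sqrt{18986}}{9493}$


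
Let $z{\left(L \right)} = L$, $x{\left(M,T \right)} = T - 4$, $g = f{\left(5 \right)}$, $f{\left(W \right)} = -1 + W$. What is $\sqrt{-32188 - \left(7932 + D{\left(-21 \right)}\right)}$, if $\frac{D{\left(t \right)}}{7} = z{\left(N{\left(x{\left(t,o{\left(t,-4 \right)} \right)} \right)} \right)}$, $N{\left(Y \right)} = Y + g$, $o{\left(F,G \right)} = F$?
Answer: $i \sqrt{39973} \approx 199.93 i$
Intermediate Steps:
$g = 4$ ($g = -1 + 5 = 4$)
$x{\left(M,T \right)} = -4 + T$
$N{\left(Y \right)} = 4 + Y$ ($N{\left(Y \right)} = Y + 4 = 4 + Y$)
$D{\left(t \right)} = 7 t$ ($D{\left(t \right)} = 7 \left(4 + \left(-4 + t\right)\right) = 7 t$)
$\sqrt{-32188 - \left(7932 + D{\left(-21 \right)}\right)} = \sqrt{-32188 - \left(7932 + 7 \left(-21\right)\right)} = \sqrt{-32188 - 7785} = \sqrt{-39973} = i \sqrt{39973}$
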